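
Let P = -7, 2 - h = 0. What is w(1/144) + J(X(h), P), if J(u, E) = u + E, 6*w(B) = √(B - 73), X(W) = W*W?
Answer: -3 + I*√10511/72 ≈ -3.0 + 1.4239*I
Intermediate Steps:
h = 2 (h = 2 - 1*0 = 2 + 0 = 2)
X(W) = W²
w(B) = √(-73 + B)/6 (w(B) = √(B - 73)/6 = √(-73 + B)/6)
J(u, E) = E + u
w(1/144) + J(X(h), P) = √(-73 + 1/144)/6 + (-7 + 2²) = √(-73 + 1/144)/6 + (-7 + 4) = √(-10511/144)/6 - 3 = (I*√10511/12)/6 - 3 = I*√10511/72 - 3 = -3 + I*√10511/72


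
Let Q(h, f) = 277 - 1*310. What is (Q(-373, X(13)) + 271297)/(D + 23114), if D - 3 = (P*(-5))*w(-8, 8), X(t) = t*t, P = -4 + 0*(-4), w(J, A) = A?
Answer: 271264/23277 ≈ 11.654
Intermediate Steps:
P = -4 (P = -4 + 0 = -4)
X(t) = t²
Q(h, f) = -33 (Q(h, f) = 277 - 310 = -33)
D = 163 (D = 3 - 4*(-5)*8 = 3 + 20*8 = 3 + 160 = 163)
(Q(-373, X(13)) + 271297)/(D + 23114) = (-33 + 271297)/(163 + 23114) = 271264/23277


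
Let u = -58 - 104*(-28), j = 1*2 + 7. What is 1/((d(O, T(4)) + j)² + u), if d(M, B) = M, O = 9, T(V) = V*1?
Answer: 1/3178 ≈ 0.00031466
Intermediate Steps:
T(V) = V
j = 9 (j = 2 + 7 = 9)
u = 2854 (u = -58 + 2912 = 2854)
1/((d(O, T(4)) + j)² + u) = 1/((9 + 9)² + 2854) = 1/(18² + 2854) = 1/(324 + 2854) = 1/3178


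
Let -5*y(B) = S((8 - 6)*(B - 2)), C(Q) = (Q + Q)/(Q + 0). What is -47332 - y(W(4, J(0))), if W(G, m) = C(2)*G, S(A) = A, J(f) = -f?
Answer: -236648/5 ≈ -47330.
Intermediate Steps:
C(Q) = 2 (C(Q) = (2*Q)/Q = 2)
W(G, m) = 2*G
y(B) = ⅘ - 2*B/5 (y(B) = -(8 - 6)*(B - 2)/5 = -2*(-2 + B)/5 = -(-4 + 2*B)/5 = ⅘ - 2*B/5)
-47332 - y(W(4, J(0))) = -47332 - (⅘ - 4*4/5) = -47332 - (⅘ - ⅖*8) = -47332 - (⅘ - 16/5) = -47332 - 1*(-12/5) = -47332 + 12/5 = -236648/5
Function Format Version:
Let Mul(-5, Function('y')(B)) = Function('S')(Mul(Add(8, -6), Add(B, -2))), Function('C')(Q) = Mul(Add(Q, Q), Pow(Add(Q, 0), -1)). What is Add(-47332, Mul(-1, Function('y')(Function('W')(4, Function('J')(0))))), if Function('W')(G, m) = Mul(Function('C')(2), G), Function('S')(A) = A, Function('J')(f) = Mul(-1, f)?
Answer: Rational(-236648, 5) ≈ -47330.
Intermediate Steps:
Function('C')(Q) = 2 (Function('C')(Q) = Mul(Mul(2, Q), Pow(Q, -1)) = 2)
Function('W')(G, m) = Mul(2, G)
Function('y')(B) = Add(Rational(4, 5), Mul(Rational(-2, 5), B)) (Function('y')(B) = Mul(Rational(-1, 5), Mul(Add(8, -6), Add(B, -2))) = Mul(Rational(-1, 5), Mul(2, Add(-2, B))) = Mul(Rational(-1, 5), Add(-4, Mul(2, B))) = Add(Rational(4, 5), Mul(Rational(-2, 5), B)))
Add(-47332, Mul(-1, Function('y')(Function('W')(4, Function('J')(0))))) = Add(-47332, Mul(-1, Add(Rational(4, 5), Mul(Rational(-2, 5), Mul(2, 4))))) = Add(-47332, Mul(-1, Add(Rational(4, 5), Mul(Rational(-2, 5), 8)))) = Add(-47332, Mul(-1, Add(Rational(4, 5), Rational(-16, 5)))) = Add(-47332, Mul(-1, Rational(-12, 5))) = Add(-47332, Rational(12, 5)) = Rational(-236648, 5)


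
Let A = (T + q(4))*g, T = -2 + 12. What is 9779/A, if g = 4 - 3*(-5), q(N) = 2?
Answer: 9779/228 ≈ 42.890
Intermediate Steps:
T = 10
g = 19 (g = 4 + 15 = 19)
A = 228 (A = (10 + 2)*19 = 12*19 = 228)
9779/A = 9779/228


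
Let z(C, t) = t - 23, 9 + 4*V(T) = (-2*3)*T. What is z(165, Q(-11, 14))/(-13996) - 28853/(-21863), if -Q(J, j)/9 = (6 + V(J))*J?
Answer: 1441998351/1223978192 ≈ 1.1781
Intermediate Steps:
V(T) = -9/4 - 3*T/2 (V(T) = -9/4 + ((-2*3)*T)/4 = -9/4 + (-6*T)/4 = -9/4 - 3*T/2)
Q(J, j) = -9*J*(15/4 - 3*J/2) (Q(J, j) = -9*(6 + (-9/4 - 3*J/2))*J = -9*(15/4 - 3*J/2)*J = -9*J*(15/4 - 3*J/2))
z(C, t) = -23 + t
z(165, Q(-11, 14))/(-13996) - 28853/(-21863) = (-23 + (27/4)*(-11)*(-5 + 2*(-11)))/(-13996) - 28853/(-21863) = (-23 + (27/4)*(-11)*(-5 - 22))*(-1/13996) - 28853*(-1/21863) = (-23 + (27/4)*(-11)*(-27))*(-1/13996) + 28853/21863 = (-23 + 8019/4)*(-1/13996) + 28853/21863 = (7927/4)*(-1/13996) + 28853/21863 = -7927/55984 + 28853/21863 = 1441998351/1223978192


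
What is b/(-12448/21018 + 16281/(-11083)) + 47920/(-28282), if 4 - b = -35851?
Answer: -59059650911516245/3394937638561 ≈ -17396.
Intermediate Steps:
b = 35855 (b = 4 - 1*(-35851) = 4 + 35851 = 35855)
b/(-12448/21018 + 16281/(-11083)) + 47920/(-28282) = 35855/(-12448/21018 + 16281/(-11083)) + 47920/(-28282) = 35855/(-12448*1/21018 + 16281*(-1/11083)) + 47920*(-1/28282) = 35855/(-6224/10509 - 16281/11083) - 23960/14141 = 35855/(-240077621/116471247) - 23960/14141 = 35855*(-116471247/240077621) - 23960/14141 = -4176076561185/240077621 - 23960/14141 = -59059650911516245/3394937638561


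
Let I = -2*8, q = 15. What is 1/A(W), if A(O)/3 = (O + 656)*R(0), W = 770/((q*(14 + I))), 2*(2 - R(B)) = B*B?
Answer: 1/3782 ≈ 0.00026441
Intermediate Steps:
R(B) = 2 - B²/2 (R(B) = 2 - B*B/2 = 2 - B²/2)
I = -16
W = -77/3 (W = 770/((15*(14 - 16))) = 770/((15*(-2))) = 770/(-30) = 770*(-1/30) = -77/3 ≈ -25.667)
A(O) = 3936 + 6*O (A(O) = 3*((O + 656)*(2 - ½*0²)) = 3*((656 + O)*(2 - ½*0)) = 3*((656 + O)*(2 + 0)) = 3*((656 + O)*2) = 3*(1312 + 2*O) = 3936 + 6*O)
1/A(W) = 1/(3936 + 6*(-77/3)) = 1/(3936 - 154) = 1/3782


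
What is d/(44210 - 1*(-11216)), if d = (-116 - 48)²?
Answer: 13448/27713 ≈ 0.48526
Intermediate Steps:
d = 26896 (d = (-164)² = 26896)
d/(44210 - 1*(-11216)) = 26896/(44210 - 1*(-11216)) = 26896/(44210 + 11216) = 26896/55426 = 26896*(1/55426) = 13448/27713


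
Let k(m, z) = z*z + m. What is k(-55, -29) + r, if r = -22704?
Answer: -21918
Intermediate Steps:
k(m, z) = m + z**2 (k(m, z) = z**2 + m = m + z**2)
k(-55, -29) + r = (-55 + (-29)**2) - 22704 = (-55 + 841) - 22704 = 786 - 22704 = -21918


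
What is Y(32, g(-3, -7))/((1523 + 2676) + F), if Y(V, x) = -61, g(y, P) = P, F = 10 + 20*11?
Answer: -61/4429 ≈ -0.013773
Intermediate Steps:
F = 230 (F = 10 + 220 = 230)
Y(32, g(-3, -7))/((1523 + 2676) + F) = -61/((1523 + 2676) + 230) = -61/(4199 + 230) = -61/4429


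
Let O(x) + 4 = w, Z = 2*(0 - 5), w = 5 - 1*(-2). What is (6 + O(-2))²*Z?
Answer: -810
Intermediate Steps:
w = 7 (w = 5 + 2 = 7)
Z = -10 (Z = 2*(-5) = -10)
O(x) = 3 (O(x) = -4 + 7 = 3)
(6 + O(-2))²*Z = (6 + 3)²*(-10) = 9²*(-10) = 81*(-10) = -810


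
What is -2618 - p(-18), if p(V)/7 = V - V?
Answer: -2618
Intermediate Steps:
p(V) = 0 (p(V) = 7*(V - V) = 7*0 = 0)
-2618 - p(-18) = -2618 - 1*0 = -2618 + 0 = -2618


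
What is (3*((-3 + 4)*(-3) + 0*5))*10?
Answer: -90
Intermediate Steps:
(3*((-3 + 4)*(-3) + 0*5))*10 = (3*(1*(-3) + 0))*10 = (3*(-3 + 0))*10 = (3*(-3))*10 = -9*10 = -90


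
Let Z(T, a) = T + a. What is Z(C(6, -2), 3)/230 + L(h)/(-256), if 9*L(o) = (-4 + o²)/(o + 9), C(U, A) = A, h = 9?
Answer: 11881/4769280 ≈ 0.0024912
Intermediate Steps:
L(o) = (-4 + o²)/(9*(9 + o)) (L(o) = ((-4 + o²)/(o + 9))/9 = ((-4 + o²)/(9 + o))/9 = (-4 + o²)/(9*(9 + o)))
Z(C(6, -2), 3)/230 + L(h)/(-256) = (-2 + 3)/230 + ((-4 + 9²)/(9*(9 + 9)))/(-256) = 1*(1/230) + ((⅑)*(-4 + 81)/18)*(-1/256) = 1/230 + ((⅑)*(1/18)*77)*(-1/256) = 1/230 + (77/162)*(-1/256) = 1/230 - 77/41472 = 11881/4769280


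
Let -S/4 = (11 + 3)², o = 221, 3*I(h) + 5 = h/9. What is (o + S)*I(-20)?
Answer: 36595/27 ≈ 1355.4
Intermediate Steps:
I(h) = -5/3 + h/27 (I(h) = -5/3 + (h/9)/3 = -5/3 + h/27)
S = -784 (S = -4*(11 + 3)² = -4*14² = -4*196 = -784)
(o + S)*I(-20) = (221 - 784)*(-5/3 + (1/27)*(-20)) = -563*(-5/3 - 20/27) = -563*(-65/27) = 36595/27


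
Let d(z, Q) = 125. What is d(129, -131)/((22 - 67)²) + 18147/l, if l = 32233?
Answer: 1631072/2610873 ≈ 0.62472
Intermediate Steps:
d(129, -131)/((22 - 67)²) + 18147/l = 125/((22 - 67)²) + 18147/32233 = 125/((-45)²) + 18147*(1/32233) = 125/2025 + 18147/32233 = 125*(1/2025) + 18147/32233 = 5/81 + 18147/32233 = 1631072/2610873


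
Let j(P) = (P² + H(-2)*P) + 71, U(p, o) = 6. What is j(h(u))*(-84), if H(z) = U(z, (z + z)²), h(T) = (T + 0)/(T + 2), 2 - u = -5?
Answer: -172984/27 ≈ -6406.8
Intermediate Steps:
u = 7 (u = 2 - 1*(-5) = 2 + 5 = 7)
h(T) = T/(2 + T)
H(z) = 6
j(P) = 71 + P² + 6*P (j(P) = (P² + 6*P) + 71 = 71 + P² + 6*P)
j(h(u))*(-84) = (71 + (7/(2 + 7))² + 6*(7/(2 + 7)))*(-84) = (71 + (7/9)² + 6*(7/9))*(-84) = (71 + 49/81 + 14/3)*(-84) = (6178/81)*(-84) = -172984/27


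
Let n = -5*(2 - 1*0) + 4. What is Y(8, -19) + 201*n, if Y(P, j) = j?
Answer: -1225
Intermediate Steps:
n = -6 (n = -5*(2 + 0) + 4 = -5*2 + 4 = -10 + 4 = -6)
Y(8, -19) + 201*n = -19 + 201*(-6) = -19 - 1206 = -1225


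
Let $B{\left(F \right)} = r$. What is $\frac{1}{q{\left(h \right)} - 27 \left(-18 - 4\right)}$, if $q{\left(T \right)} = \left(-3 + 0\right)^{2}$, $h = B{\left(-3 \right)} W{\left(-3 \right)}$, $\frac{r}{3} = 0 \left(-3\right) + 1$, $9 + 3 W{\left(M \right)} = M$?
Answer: $\frac{1}{603} \approx 0.0016584$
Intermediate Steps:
$W{\left(M \right)} = -3 + \frac{M}{3}$
$r = 3$ ($r = 3 \left(0 \left(-3\right) + 1\right) = 3 \left(0 + 1\right) = 3 \cdot 1 = 3$)
$B{\left(F \right)} = 3$
$h = -12$ ($h = 3 \left(-3 + \frac{1}{3} \left(-3\right)\right) = 3 \left(-3 - 1\right) = 3 \left(-4\right) = -12$)
$q{\left(T \right)} = 9$ ($q{\left(T \right)} = \left(-3\right)^{2} = 9$)
$\frac{1}{q{\left(h \right)} - 27 \left(-18 - 4\right)} = \frac{1}{9 - 27 \left(-18 - 4\right)} = \frac{1}{9 - -594} = \frac{1}{9 + 594} = \frac{1}{603}$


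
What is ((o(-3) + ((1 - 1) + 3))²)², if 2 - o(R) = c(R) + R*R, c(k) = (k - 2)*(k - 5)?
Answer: 3748096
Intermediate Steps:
c(k) = (-5 + k)*(-2 + k) (c(k) = (-2 + k)*(-5 + k) = (-5 + k)*(-2 + k))
o(R) = -8 - 2*R² + 7*R (o(R) = 2 - ((10 + R² - 7*R) + R*R) = 2 - ((10 + R² - 7*R) + R²) = 2 - (10 - 7*R + 2*R²) = 2 + (-10 - 2*R² + 7*R) = -8 - 2*R² + 7*R)
((o(-3) + ((1 - 1) + 3))²)² = (((-8 - 2*(-3)² + 7*(-3)) + ((1 - 1) + 3))²)² = (((-8 - 2*9 - 21) + (0 + 3))²)² = (((-8 - 18 - 21) + 3)²)² = ((-47 + 3)²)² = ((-44)²)² = 1936² = 3748096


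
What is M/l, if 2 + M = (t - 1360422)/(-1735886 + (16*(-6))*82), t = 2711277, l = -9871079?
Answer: 4838371/17212772974882 ≈ 2.8109e-7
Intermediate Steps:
M = -4838371/1743758 (M = -2 + (2711277 - 1360422)/(-1735886 + (16*(-6))*82) = -2 + 1350855/(-1735886 - 96*82) = -2 + 1350855/(-1735886 - 7872) = -2 + 1350855/(-1743758) = -2 + 1350855*(-1/1743758) = -2 - 1350855/1743758 = -4838371/1743758 ≈ -2.7747)
M/l = -4838371/1743758/(-9871079) = -4838371/1743758*(-1/9871079) = 4838371/17212772974882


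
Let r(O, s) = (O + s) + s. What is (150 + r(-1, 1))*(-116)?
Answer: -17516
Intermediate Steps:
r(O, s) = O + 2*s
(150 + r(-1, 1))*(-116) = (150 + (-1 + 2*1))*(-116) = (150 + (-1 + 2))*(-116) = (150 + 1)*(-116) = 151*(-116) = -17516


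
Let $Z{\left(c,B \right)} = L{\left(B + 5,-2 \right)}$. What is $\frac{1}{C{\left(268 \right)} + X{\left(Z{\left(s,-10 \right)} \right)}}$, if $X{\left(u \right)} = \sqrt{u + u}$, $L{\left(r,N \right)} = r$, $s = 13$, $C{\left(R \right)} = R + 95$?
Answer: $\frac{363}{131779} - \frac{i \sqrt{10}}{131779} \approx 0.0027546 - 2.3997 \cdot 10^{-5} i$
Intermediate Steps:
$C{\left(R \right)} = 95 + R$
$Z{\left(c,B \right)} = 5 + B$ ($Z{\left(c,B \right)} = B + 5 = 5 + B$)
$X{\left(u \right)} = \sqrt{2} \sqrt{u}$ ($X{\left(u \right)} = \sqrt{2 u} = \sqrt{2} \sqrt{u}$)
$\frac{1}{C{\left(268 \right)} + X{\left(Z{\left(s,-10 \right)} \right)}} = \frac{1}{\left(95 + 268\right) + \sqrt{2} \sqrt{5 - 10}} = \frac{1}{363 + \sqrt{2} \sqrt{-5}} = \frac{1}{363 + \sqrt{2} i \sqrt{5}} = \frac{1}{363 + i \sqrt{10}}$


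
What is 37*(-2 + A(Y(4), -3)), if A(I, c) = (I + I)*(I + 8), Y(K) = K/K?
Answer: 592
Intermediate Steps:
Y(K) = 1
A(I, c) = 2*I*(8 + I) (A(I, c) = (2*I)*(8 + I) = 2*I*(8 + I))
37*(-2 + A(Y(4), -3)) = 37*(-2 + 2*1*(8 + 1)) = 37*(-2 + 2*1*9) = 37*(-2 + 18) = 37*16 = 592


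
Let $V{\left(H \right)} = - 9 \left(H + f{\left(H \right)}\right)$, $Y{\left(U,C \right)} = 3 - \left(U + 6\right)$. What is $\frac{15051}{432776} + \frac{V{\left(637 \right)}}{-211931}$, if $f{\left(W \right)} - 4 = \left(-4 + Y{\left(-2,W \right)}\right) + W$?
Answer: $\frac{8148088113}{91718650456} \approx 0.088838$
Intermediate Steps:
$Y{\left(U,C \right)} = -3 - U$ ($Y{\left(U,C \right)} = 3 - \left(6 + U\right) = -3 - U$)
$f{\left(W \right)} = -1 + W$ ($f{\left(W \right)} = 4 + \left(\left(-4 - 1\right) + W\right) = 4 + \left(-5 + W\right) = -1 + W$)
$V{\left(H \right)} = 9 - 18 H$ ($V{\left(H \right)} = - 9 \left(H + \left(-1 + H\right)\right) = - 9 \left(-1 + 2 H\right) = 9 - 18 H$)
$\frac{15051}{432776} + \frac{V{\left(637 \right)}}{-211931} = \frac{15051}{432776} + \frac{9 - 11466}{-211931} = 15051 \cdot \frac{1}{432776} + \left(9 - 11466\right) \left(- \frac{1}{211931}\right) = \frac{15051}{432776} - - \frac{11457}{211931} = \frac{15051}{432776} + \frac{11457}{211931} = \frac{8148088113}{91718650456}$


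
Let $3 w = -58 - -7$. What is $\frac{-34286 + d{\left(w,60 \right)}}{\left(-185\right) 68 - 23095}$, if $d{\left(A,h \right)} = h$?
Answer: $\frac{34226}{35675} \approx 0.95938$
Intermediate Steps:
$w = -17$ ($w = \frac{-58 - -7}{3} = \frac{-58 + 7}{3} = \frac{1}{3} \left(-51\right) = -17$)
$\frac{-34286 + d{\left(w,60 \right)}}{\left(-185\right) 68 - 23095} = \frac{-34286 + 60}{\left(-185\right) 68 - 23095} = - \frac{34226}{-12580 - 23095} = - \frac{34226}{-35675} = \left(-34226\right) \left(- \frac{1}{35675}\right) = \frac{34226}{35675}$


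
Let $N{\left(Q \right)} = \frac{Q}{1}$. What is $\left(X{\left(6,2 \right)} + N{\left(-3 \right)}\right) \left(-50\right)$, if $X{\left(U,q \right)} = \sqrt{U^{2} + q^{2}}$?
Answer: $150 - 100 \sqrt{10} \approx -166.23$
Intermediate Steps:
$N{\left(Q \right)} = Q$ ($N{\left(Q \right)} = Q 1 = Q$)
$\left(X{\left(6,2 \right)} + N{\left(-3 \right)}\right) \left(-50\right) = \left(\sqrt{6^{2} + 2^{2}} - 3\right) \left(-50\right) = \left(\sqrt{36 + 4} - 3\right) \left(-50\right) = \left(\sqrt{40} - 3\right) \left(-50\right) = \left(2 \sqrt{10} - 3\right) \left(-50\right) = \left(-3 + 2 \sqrt{10}\right) \left(-50\right) = 150 - 100 \sqrt{10}$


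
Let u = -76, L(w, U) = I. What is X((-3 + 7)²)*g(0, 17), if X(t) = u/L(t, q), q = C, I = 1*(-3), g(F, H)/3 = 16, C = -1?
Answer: 1216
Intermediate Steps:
g(F, H) = 48 (g(F, H) = 3*16 = 48)
I = -3
q = -1
L(w, U) = -3
X(t) = 76/3 (X(t) = -76/(-3) = -76*(-⅓) = 76/3)
X((-3 + 7)²)*g(0, 17) = (76/3)*48 = 1216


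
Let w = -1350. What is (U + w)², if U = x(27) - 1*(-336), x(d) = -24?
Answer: 1077444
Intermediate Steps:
U = 312 (U = -24 - 1*(-336) = -24 + 336 = 312)
(U + w)² = (312 - 1350)² = (-1038)² = 1077444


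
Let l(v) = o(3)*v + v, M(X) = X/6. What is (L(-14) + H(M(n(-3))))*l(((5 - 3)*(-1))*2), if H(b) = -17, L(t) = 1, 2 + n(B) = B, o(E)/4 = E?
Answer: 832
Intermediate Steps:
o(E) = 4*E
n(B) = -2 + B
M(X) = X/6 (M(X) = X*(⅙) = X/6)
l(v) = 13*v (l(v) = (4*3)*v + v = 12*v + v = 13*v)
(L(-14) + H(M(n(-3))))*l(((5 - 3)*(-1))*2) = (1 - 17)*(13*(((5 - 3)*(-1))*2)) = -208*(2*(-1))*2 = -208*(-2*2) = -208*(-4) = -16*(-52) = 832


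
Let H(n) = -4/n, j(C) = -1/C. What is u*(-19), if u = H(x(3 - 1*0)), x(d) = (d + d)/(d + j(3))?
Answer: 304/9 ≈ 33.778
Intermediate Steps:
x(d) = 2*d/(-⅓ + d) (x(d) = (d + d)/(d - 1/3) = (2*d)/(d - 1*⅓) = (2*d)/(d - ⅓) = (2*d)/(-⅓ + d) = 2*d/(-⅓ + d))
u = -16/9 (u = -4*(-1 + 3*(3 - 1*0))/(6*(3 - 1*0)) = -4*(-1 + 3*(3 + 0))/(6*(3 + 0)) = -4/(6*3/(-1 + 3*3)) = -4/(6*3/(-1 + 9)) = -4/(6*3/8) = -4/(6*3*(⅛)) = -4/9/4 = -4*4/9 = -16/9 ≈ -1.7778)
u*(-19) = -16/9*(-19) = 304/9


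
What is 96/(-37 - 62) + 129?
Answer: 4225/33 ≈ 128.03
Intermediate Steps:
96/(-37 - 62) + 129 = 96/(-99) + 129 = -1/99*96 + 129 = -32/33 + 129 = 4225/33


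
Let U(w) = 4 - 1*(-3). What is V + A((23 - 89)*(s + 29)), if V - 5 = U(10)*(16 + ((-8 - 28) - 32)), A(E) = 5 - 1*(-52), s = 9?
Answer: -302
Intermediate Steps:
U(w) = 7 (U(w) = 4 + 3 = 7)
A(E) = 57 (A(E) = 5 + 52 = 57)
V = -359 (V = 5 + 7*(16 + ((-8 - 28) - 32)) = 5 + 7*(16 + (-36 - 32)) = 5 + 7*(16 - 68) = 5 + 7*(-52) = 5 - 364 = -359)
V + A((23 - 89)*(s + 29)) = -359 + 57 = -302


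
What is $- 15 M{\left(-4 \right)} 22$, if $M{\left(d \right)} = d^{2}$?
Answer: $-5280$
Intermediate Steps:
$- 15 M{\left(-4 \right)} 22 = - 15 \left(-4\right)^{2} \cdot 22 = \left(-15\right) 16 \cdot 22 = \left(-240\right) 22 = -5280$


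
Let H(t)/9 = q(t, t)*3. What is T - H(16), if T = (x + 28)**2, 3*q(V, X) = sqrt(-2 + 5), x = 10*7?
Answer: 9604 - 9*sqrt(3) ≈ 9588.4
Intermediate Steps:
x = 70
q(V, X) = sqrt(3)/3 (q(V, X) = sqrt(-2 + 5)/3 = sqrt(3)/3)
H(t) = 9*sqrt(3) (H(t) = 9*((sqrt(3)/3)*3) = 9*sqrt(3))
T = 9604 (T = (70 + 28)**2 = 98**2 = 9604)
T - H(16) = 9604 - 9*sqrt(3)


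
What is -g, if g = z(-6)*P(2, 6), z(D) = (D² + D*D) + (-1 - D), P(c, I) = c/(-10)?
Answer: 77/5 ≈ 15.400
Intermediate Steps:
P(c, I) = -c/10 (P(c, I) = c*(-⅒) = -c/10)
z(D) = -1 - D + 2*D² (z(D) = (D² + D²) + (-1 - D) = 2*D² + (-1 - D) = -1 - D + 2*D²)
g = -77/5 (g = (-1 - 1*(-6) + 2*(-6)²)*(-⅒*2) = (-1 + 6 + 2*36)*(-⅕) = (-1 + 6 + 72)*(-⅕) = 77*(-⅕) = -77/5 ≈ -15.400)
-g = -1*(-77/5) = 77/5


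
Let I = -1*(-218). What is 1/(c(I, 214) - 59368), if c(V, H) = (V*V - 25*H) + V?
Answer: -1/16976 ≈ -5.8907e-5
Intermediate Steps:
I = 218
c(V, H) = V + V² - 25*H (c(V, H) = (V² - 25*H) + V = V + V² - 25*H)
1/(c(I, 214) - 59368) = 1/((218 + 218² - 25*214) - 59368) = 1/((218 + 47524 - 5350) - 59368) = 1/(42392 - 59368) = 1/(-16976) = -1/16976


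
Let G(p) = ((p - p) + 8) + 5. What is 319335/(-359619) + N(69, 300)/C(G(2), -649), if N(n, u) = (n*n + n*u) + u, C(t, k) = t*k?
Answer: -306624986/77797577 ≈ -3.9413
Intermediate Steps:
G(p) = 13 (G(p) = (0 + 8) + 5 = 8 + 5 = 13)
C(t, k) = k*t
N(n, u) = u + n**2 + n*u (N(n, u) = (n**2 + n*u) + u = u + n**2 + n*u)
319335/(-359619) + N(69, 300)/C(G(2), -649) = 319335/(-359619) + (300 + 69**2 + 69*300)/((-649*13)) = 319335*(-1/359619) + (300 + 4761 + 20700)/(-8437) = -106445/119873 + 25761*(-1/8437) = -106445/119873 - 25761/8437 = -306624986/77797577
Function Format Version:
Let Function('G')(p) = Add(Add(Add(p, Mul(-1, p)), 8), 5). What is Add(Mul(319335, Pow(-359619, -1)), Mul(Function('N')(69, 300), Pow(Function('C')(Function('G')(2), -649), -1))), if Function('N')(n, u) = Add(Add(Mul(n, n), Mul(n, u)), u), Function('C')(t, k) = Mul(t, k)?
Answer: Rational(-306624986, 77797577) ≈ -3.9413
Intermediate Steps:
Function('G')(p) = 13 (Function('G')(p) = Add(Add(0, 8), 5) = Add(8, 5) = 13)
Function('C')(t, k) = Mul(k, t)
Function('N')(n, u) = Add(u, Pow(n, 2), Mul(n, u)) (Function('N')(n, u) = Add(Add(Pow(n, 2), Mul(n, u)), u) = Add(u, Pow(n, 2), Mul(n, u)))
Add(Mul(319335, Pow(-359619, -1)), Mul(Function('N')(69, 300), Pow(Function('C')(Function('G')(2), -649), -1))) = Add(Mul(319335, Pow(-359619, -1)), Mul(Add(300, Pow(69, 2), Mul(69, 300)), Pow(Mul(-649, 13), -1))) = Add(Mul(319335, Rational(-1, 359619)), Mul(Add(300, 4761, 20700), Pow(-8437, -1))) = Add(Rational(-106445, 119873), Mul(25761, Rational(-1, 8437))) = Add(Rational(-106445, 119873), Rational(-25761, 8437)) = Rational(-306624986, 77797577)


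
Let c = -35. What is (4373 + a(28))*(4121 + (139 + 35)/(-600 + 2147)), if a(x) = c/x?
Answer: 111485937807/6188 ≈ 1.8016e+7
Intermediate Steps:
a(x) = -35/x
(4373 + a(28))*(4121 + (139 + 35)/(-600 + 2147)) = (4373 - 35/28)*(4121 + (139 + 35)/(-600 + 2147)) = (4373 - 35*1/28)*(4121 + 174/1547) = (4373 - 5/4)*(4121 + 174*(1/1547)) = 17487*(4121 + 174/1547)/4 = (17487/4)*(6375361/1547) = 111485937807/6188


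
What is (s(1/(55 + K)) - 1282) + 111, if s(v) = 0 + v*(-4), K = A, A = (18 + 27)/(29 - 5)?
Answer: -532837/455 ≈ -1171.1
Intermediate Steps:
A = 15/8 (A = 45/24 = 45*(1/24) = 15/8 ≈ 1.8750)
K = 15/8 ≈ 1.8750
s(v) = -4*v (s(v) = 0 - 4*v = -4*v)
(s(1/(55 + K)) - 1282) + 111 = (-4/(55 + 15/8) - 1282) + 111 = (-4/455/8 - 1282) + 111 = (-4*8/455 - 1282) + 111 = (-32/455 - 1282) + 111 = -583342/455 + 111 = -532837/455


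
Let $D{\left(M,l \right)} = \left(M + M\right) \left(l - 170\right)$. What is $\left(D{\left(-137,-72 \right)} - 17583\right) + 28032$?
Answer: $76757$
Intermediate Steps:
$D{\left(M,l \right)} = 2 M \left(-170 + l\right)$
$\left(D{\left(-137,-72 \right)} - 17583\right) + 28032 = \left(2 \left(-137\right) \left(-170 - 72\right) - 17583\right) + 28032 = \left(2 \left(-137\right) \left(-242\right) - 17583\right) + 28032 = \left(66308 - 17583\right) + 28032 = 48725 + 28032 = 76757$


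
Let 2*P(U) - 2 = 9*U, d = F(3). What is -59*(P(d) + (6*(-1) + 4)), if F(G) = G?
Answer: -1475/2 ≈ -737.50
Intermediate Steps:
d = 3
P(U) = 1 + 9*U/2 (P(U) = 1 + (9*U)/2 = 1 + 9*U/2)
-59*(P(d) + (6*(-1) + 4)) = -59*((1 + (9/2)*3) + (6*(-1) + 4)) = -59*((1 + 27/2) + (-6 + 4)) = -59*(29/2 - 2) = -59*25/2 = -1475/2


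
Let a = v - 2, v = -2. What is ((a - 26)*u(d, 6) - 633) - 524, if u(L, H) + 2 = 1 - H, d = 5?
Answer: -947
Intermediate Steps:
u(L, H) = -1 - H (u(L, H) = -2 + (1 - H) = -1 - H)
a = -4 (a = -2 - 2 = -4)
((a - 26)*u(d, 6) - 633) - 524 = ((-4 - 26)*(-1 - 1*6) - 633) - 524 = (-30*(-1 - 6) - 633) - 524 = (-30*(-7) - 633) - 524 = (210 - 633) - 524 = -423 - 524 = -947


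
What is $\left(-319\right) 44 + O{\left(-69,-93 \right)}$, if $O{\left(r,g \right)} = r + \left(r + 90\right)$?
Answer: $-14084$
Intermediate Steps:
$O{\left(r,g \right)} = 90 + 2 r$ ($O{\left(r,g \right)} = r + \left(90 + r\right) = 90 + 2 r$)
$\left(-319\right) 44 + O{\left(-69,-93 \right)} = \left(-319\right) 44 + \left(90 + 2 \left(-69\right)\right) = -14036 + \left(90 - 138\right) = -14036 - 48 = -14084$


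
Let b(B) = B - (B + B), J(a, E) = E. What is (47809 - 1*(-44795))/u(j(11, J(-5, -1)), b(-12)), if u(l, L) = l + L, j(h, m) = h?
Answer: 92604/23 ≈ 4026.3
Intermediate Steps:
b(B) = -B (b(B) = B - 2*B = -B)
u(l, L) = L + l
(47809 - 1*(-44795))/u(j(11, J(-5, -1)), b(-12)) = (47809 - 1*(-44795))/(-1*(-12) + 11) = (47809 + 44795)/(12 + 11) = 92604/23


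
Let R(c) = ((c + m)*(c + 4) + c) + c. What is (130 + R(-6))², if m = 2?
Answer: 15876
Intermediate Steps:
R(c) = 2*c + (2 + c)*(4 + c) (R(c) = ((c + 2)*(c + 4) + c) + c = ((2 + c)*(4 + c) + c) + c = (c + (2 + c)*(4 + c)) + c = 2*c + (2 + c)*(4 + c))
(130 + R(-6))² = (130 + (8 + (-6)² + 8*(-6)))² = (130 + (8 + 36 - 48))² = (130 - 4)² = 126² = 15876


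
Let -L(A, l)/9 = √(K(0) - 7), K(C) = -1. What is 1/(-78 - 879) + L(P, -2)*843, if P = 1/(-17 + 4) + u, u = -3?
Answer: -1/957 - 15174*I*√2 ≈ -0.0010449 - 21459.0*I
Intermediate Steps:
P = -40/13 (P = 1/(-17 + 4) - 3 = 1/(-13) - 3 = -1/13 - 3 = -40/13 ≈ -3.0769)
L(A, l) = -18*I*√2 (L(A, l) = -9*√(-1 - 7) = -18*I*√2)
1/(-78 - 879) + L(P, -2)*843 = 1/(-78 - 879) - 18*I*√2*843 = 1/(-957) - 15174*I*√2 = -1/957 - 15174*I*√2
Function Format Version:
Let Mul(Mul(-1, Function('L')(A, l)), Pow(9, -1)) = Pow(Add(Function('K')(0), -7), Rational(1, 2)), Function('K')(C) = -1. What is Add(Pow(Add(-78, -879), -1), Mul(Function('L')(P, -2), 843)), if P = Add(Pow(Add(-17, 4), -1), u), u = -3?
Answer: Add(Rational(-1, 957), Mul(-15174, I, Pow(2, Rational(1, 2)))) ≈ Add(-0.0010449, Mul(-21459., I))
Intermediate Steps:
P = Rational(-40, 13) (P = Add(Pow(Add(-17, 4), -1), -3) = Add(Pow(-13, -1), -3) = Add(Rational(-1, 13), -3) = Rational(-40, 13) ≈ -3.0769)
Function('L')(A, l) = Mul(-18, I, Pow(2, Rational(1, 2))) (Function('L')(A, l) = Mul(-9, Pow(Add(-1, -7), Rational(1, 2))) = Mul(-9, Pow(-8, Rational(1, 2))) = Mul(-9, Mul(2, I, Pow(2, Rational(1, 2)))) = Mul(-18, I, Pow(2, Rational(1, 2))))
Add(Pow(Add(-78, -879), -1), Mul(Function('L')(P, -2), 843)) = Add(Pow(Add(-78, -879), -1), Mul(Mul(-18, I, Pow(2, Rational(1, 2))), 843)) = Add(Pow(-957, -1), Mul(-15174, I, Pow(2, Rational(1, 2)))) = Add(Rational(-1, 957), Mul(-15174, I, Pow(2, Rational(1, 2))))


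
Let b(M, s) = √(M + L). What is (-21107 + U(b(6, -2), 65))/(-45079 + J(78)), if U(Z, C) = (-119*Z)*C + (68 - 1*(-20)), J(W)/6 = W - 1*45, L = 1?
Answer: 21019/44881 + 7735*√7/44881 ≈ 0.92431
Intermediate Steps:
J(W) = -270 + 6*W (J(W) = 6*(W - 1*45) = 6*(W - 45) = 6*(-45 + W) = -270 + 6*W)
b(M, s) = √(1 + M) (b(M, s) = √(M + 1) = √(1 + M))
U(Z, C) = 88 - 119*C*Z (U(Z, C) = -119*C*Z + (68 + 20) = -119*C*Z + 88 = 88 - 119*C*Z)
(-21107 + U(b(6, -2), 65))/(-45079 + J(78)) = (-21107 + (88 - 119*65*√(1 + 6)))/(-45079 + (-270 + 6*78)) = (-21107 + (88 - 119*65*√7))/(-45079 + (-270 + 468)) = (-21107 + (88 - 7735*√7))/(-45079 + 198) = (-21019 - 7735*√7)/(-44881) = (-21019 - 7735*√7)*(-1/44881) = 21019/44881 + 7735*√7/44881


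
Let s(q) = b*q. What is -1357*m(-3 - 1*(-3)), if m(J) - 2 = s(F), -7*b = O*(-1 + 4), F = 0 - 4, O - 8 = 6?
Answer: -35282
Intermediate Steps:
O = 14 (O = 8 + 6 = 14)
F = -4
b = -6 (b = -2*(-1 + 4) = -2*3 = -⅐*42 = -6)
s(q) = -6*q
m(J) = 26 (m(J) = 2 - 6*(-4) = 2 + 24 = 26)
-1357*m(-3 - 1*(-3)) = -1357*26 = -35282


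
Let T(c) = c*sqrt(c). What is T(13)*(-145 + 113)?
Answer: -416*sqrt(13) ≈ -1499.9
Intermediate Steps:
T(c) = c**(3/2)
T(13)*(-145 + 113) = 13**(3/2)*(-145 + 113) = (13*sqrt(13))*(-32) = -416*sqrt(13)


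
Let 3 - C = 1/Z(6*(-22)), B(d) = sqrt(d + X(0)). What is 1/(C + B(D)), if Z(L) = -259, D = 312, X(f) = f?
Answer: -100751/10161994 + 67081*sqrt(78)/10161994 ≈ 0.048385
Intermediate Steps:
B(d) = sqrt(d) (B(d) = sqrt(d + 0) = sqrt(d))
C = 778/259 (C = 3 - 1/(-259) = 3 - 1*(-1/259) = 3 + 1/259 = 778/259 ≈ 3.0039)
1/(C + B(D)) = 1/(778/259 + sqrt(312)) = 1/(778/259 + 2*sqrt(78))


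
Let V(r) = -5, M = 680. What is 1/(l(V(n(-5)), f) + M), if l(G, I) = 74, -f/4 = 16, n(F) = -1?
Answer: 1/754 ≈ 0.0013263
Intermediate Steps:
f = -64 (f = -4*16 = -64)
1/(l(V(n(-5)), f) + M) = 1/(74 + 680) = 1/754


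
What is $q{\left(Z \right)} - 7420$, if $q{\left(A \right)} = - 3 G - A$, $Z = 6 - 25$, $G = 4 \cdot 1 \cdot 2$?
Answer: $-7425$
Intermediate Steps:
$G = 8$ ($G = 4 \cdot 2 = 8$)
$Z = -19$ ($Z = 6 - 25 = -19$)
$q{\left(A \right)} = -24 - A$ ($q{\left(A \right)} = \left(-3\right) 8 - A = -24 - A$)
$q{\left(Z \right)} - 7420 = \left(-24 - -19\right) - 7420 = \left(-24 + 19\right) - 7420 = -5 - 7420 = -7425$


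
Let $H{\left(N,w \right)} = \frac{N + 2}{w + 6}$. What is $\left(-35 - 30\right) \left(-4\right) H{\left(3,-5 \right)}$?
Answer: $1300$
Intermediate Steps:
$H{\left(N,w \right)} = \frac{2 + N}{6 + w}$
$\left(-35 - 30\right) \left(-4\right) H{\left(3,-5 \right)} = \left(-35 - 30\right) \left(-4\right) \frac{2 + 3}{6 - 5} = \left(-65\right) \left(-4\right) 1^{-1} \cdot 5 = 260 \cdot 1 \cdot 5 = 260 \cdot 5 = 1300$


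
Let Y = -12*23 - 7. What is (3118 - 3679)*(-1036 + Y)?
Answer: 739959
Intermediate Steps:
Y = -283 (Y = -276 - 7 = -283)
(3118 - 3679)*(-1036 + Y) = (3118 - 3679)*(-1036 - 283) = -561*(-1319) = 739959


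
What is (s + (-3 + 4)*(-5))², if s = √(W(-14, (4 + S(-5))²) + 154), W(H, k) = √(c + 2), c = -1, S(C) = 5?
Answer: (-5 + √155)² ≈ 55.501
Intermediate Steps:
W(H, k) = 1 (W(H, k) = √(-1 + 2) = √1 = 1)
s = √155 (s = √(1 + 154) = √155 ≈ 12.450)
(s + (-3 + 4)*(-5))² = (√155 + (-3 + 4)*(-5))² = (√155 + 1*(-5))² = (√155 - 5)² = (-5 + √155)²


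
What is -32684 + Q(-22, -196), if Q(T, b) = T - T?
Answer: -32684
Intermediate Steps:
Q(T, b) = 0
-32684 + Q(-22, -196) = -32684 + 0 = -32684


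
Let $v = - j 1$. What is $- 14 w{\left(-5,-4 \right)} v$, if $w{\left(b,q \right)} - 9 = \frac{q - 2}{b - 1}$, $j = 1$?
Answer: $140$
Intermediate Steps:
$w{\left(b,q \right)} = 9 + \frac{-2 + q}{-1 + b}$ ($w{\left(b,q \right)} = 9 + \frac{q - 2}{b - 1} = 9 + \frac{-2 + q}{-1 + b}$)
$v = -1$ ($v = \left(-1\right) 1 \cdot 1 = \left(-1\right) 1 = -1$)
$- 14 w{\left(-5,-4 \right)} v = - 14 \frac{-11 - 4 + 9 \left(-5\right)}{-1 - 5} \left(-1\right) = - 14 \frac{-11 - 4 - 45}{-6} \left(-1\right) = - 14 \left(\left(- \frac{1}{6}\right) \left(-60\right)\right) \left(-1\right) = \left(-14\right) 10 \left(-1\right) = \left(-140\right) \left(-1\right) = 140$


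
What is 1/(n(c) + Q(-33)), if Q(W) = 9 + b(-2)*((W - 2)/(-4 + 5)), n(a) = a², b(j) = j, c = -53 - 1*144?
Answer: 1/38888 ≈ 2.5715e-5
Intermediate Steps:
c = -197 (c = -53 - 144 = -197)
Q(W) = 13 - 2*W (Q(W) = 9 - 2*(W - 2)/(-4 + 5) = 9 - 2*(-2 + W)/1 = 9 - 2*(-2 + W) = 9 + (4 - 2*W) = 13 - 2*W)
1/(n(c) + Q(-33)) = 1/((-197)² + (13 - 2*(-33))) = 1/(38809 + (13 + 66)) = 1/(38809 + 79) = 1/38888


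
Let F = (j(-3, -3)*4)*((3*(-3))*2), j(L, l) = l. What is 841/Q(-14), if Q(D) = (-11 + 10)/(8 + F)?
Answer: -188384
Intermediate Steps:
F = 216 (F = (-3*4)*((3*(-3))*2) = -(-108)*2 = -12*(-18) = 216)
Q(D) = -1/224 (Q(D) = (-11 + 10)/(8 + 216) = -1/224)
841/Q(-14) = 841/(-1/224) = 841*(-224) = -188384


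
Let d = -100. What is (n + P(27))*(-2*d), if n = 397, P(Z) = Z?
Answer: 84800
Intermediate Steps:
(n + P(27))*(-2*d) = (397 + 27)*(-2*(-100)) = 424*200 = 84800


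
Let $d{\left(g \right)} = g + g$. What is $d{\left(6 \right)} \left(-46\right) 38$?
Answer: $-20976$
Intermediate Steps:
$d{\left(g \right)} = 2 g$
$d{\left(6 \right)} \left(-46\right) 38 = 2 \cdot 6 \left(-46\right) 38 = 12 \left(-46\right) 38 = \left(-552\right) 38 = -20976$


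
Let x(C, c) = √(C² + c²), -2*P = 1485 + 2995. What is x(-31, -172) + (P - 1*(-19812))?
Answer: 17572 + √30545 ≈ 17747.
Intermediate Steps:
P = -2240 (P = -(1485 + 2995)/2 = -½*4480 = -2240)
x(-31, -172) + (P - 1*(-19812)) = √((-31)² + (-172)²) + (-2240 - 1*(-19812)) = √(961 + 29584) + (-2240 + 19812) = √30545 + 17572 = 17572 + √30545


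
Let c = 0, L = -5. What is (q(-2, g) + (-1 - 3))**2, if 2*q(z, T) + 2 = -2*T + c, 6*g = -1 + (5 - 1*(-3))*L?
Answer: 121/36 ≈ 3.3611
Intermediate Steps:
g = -41/6 (g = (-1 + (5 - 1*(-3))*(-5))/6 = (-1 + (5 + 3)*(-5))/6 = (-1 + 8*(-5))/6 = (-1 - 40)/6 = (1/6)*(-41) = -41/6 ≈ -6.8333)
q(z, T) = -1 - T (q(z, T) = -1 + (-2*T + 0)/2 = -1 + (-2*T)/2 = -1 - T)
(q(-2, g) + (-1 - 3))**2 = ((-1 - 1*(-41/6)) + (-1 - 3))**2 = ((-1 + 41/6) - 4)**2 = (35/6 - 4)**2 = (11/6)**2 = 121/36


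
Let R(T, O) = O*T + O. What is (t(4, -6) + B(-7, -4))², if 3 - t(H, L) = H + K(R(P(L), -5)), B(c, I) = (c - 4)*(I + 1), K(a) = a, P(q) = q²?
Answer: 47089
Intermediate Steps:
R(T, O) = O + O*T
B(c, I) = (1 + I)*(-4 + c) (B(c, I) = (-4 + c)*(1 + I) = (1 + I)*(-4 + c))
t(H, L) = 8 - H + 5*L² (t(H, L) = 3 - (H - 5*(1 + L²)) = 3 - (H + (-5 - 5*L²)) = 3 - (-5 + H - 5*L²) = 3 + (5 - H + 5*L²) = 8 - H + 5*L²)
(t(4, -6) + B(-7, -4))² = ((8 - 1*4 + 5*(-6)²) + (-4 - 7 - 4*(-4) - 4*(-7)))² = ((8 - 4 + 5*36) + (-4 - 7 + 16 + 28))² = ((8 - 4 + 180) + 33)² = (184 + 33)² = 217² = 47089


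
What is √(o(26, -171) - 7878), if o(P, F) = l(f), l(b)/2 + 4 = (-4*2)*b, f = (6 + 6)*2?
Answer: I*√8270 ≈ 90.94*I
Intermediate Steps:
f = 24 (f = 12*2 = 24)
l(b) = -8 - 16*b (l(b) = -8 + 2*((-4*2)*b) = -8 + 2*(-8*b) = -8 - 16*b)
o(P, F) = -392 (o(P, F) = -8 - 16*24 = -8 - 384 = -392)
√(o(26, -171) - 7878) = √(-392 - 7878) = √(-8270) = I*√8270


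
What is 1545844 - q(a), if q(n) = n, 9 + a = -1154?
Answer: 1547007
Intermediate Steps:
a = -1163 (a = -9 - 1154 = -1163)
1545844 - q(a) = 1545844 - 1*(-1163) = 1545844 + 1163 = 1547007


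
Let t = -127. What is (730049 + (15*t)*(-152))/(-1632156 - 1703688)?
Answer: -1019609/3335844 ≈ -0.30565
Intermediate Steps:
(730049 + (15*t)*(-152))/(-1632156 - 1703688) = (730049 + (15*(-127))*(-152))/(-1632156 - 1703688) = (730049 - 1905*(-152))/(-3335844) = (730049 + 289560)*(-1/3335844) = 1019609*(-1/3335844) = -1019609/3335844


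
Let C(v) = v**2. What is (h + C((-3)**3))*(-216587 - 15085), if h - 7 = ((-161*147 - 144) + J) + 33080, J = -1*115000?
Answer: 24324401640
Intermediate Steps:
J = -115000
h = -105724 (h = 7 + (((-161*147 - 144) - 115000) + 33080) = 7 + (((-23667 - 144) - 115000) + 33080) = 7 + ((-23811 - 115000) + 33080) = 7 + (-138811 + 33080) = 7 - 105731 = -105724)
(h + C((-3)**3))*(-216587 - 15085) = (-105724 + ((-3)**3)**2)*(-216587 - 15085) = (-105724 + (-27)**2)*(-231672) = (-105724 + 729)*(-231672) = -104995*(-231672) = 24324401640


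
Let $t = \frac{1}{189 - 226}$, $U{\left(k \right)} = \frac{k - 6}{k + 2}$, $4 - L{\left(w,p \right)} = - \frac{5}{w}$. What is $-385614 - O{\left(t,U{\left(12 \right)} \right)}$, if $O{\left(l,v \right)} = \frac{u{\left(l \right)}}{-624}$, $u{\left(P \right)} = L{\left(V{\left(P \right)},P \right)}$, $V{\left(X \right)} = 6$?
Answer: $- \frac{1443738787}{3744} \approx -3.8561 \cdot 10^{5}$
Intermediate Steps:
$L{\left(w,p \right)} = 4 + \frac{5}{w}$ ($L{\left(w,p \right)} = 4 - - \frac{5}{w} = 4 + \frac{5}{w}$)
$u{\left(P \right)} = \frac{29}{6}$ ($u{\left(P \right)} = 4 + \frac{5}{6} = \frac{29}{6}$)
$U{\left(k \right)} = \frac{-6 + k}{2 + k}$
$t = - \frac{1}{37}$ ($t = \frac{1}{189 - 226} = \frac{1}{-37} = - \frac{1}{37} \approx -0.027027$)
$O{\left(l,v \right)} = - \frac{29}{3744}$ ($O{\left(l,v \right)} = \frac{29}{6 \left(-624\right)} = \frac{29}{6} \left(- \frac{1}{624}\right) = - \frac{29}{3744}$)
$-385614 - O{\left(t,U{\left(12 \right)} \right)} = -385614 - - \frac{29}{3744} = -385614 + \frac{29}{3744} = - \frac{1443738787}{3744}$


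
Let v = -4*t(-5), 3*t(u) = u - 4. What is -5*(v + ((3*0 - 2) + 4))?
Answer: -70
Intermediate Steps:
t(u) = -4/3 + u/3 (t(u) = (u - 4)/3 = (-4 + u)/3 = -4/3 + u/3)
v = 12 (v = -4*(-4/3 + (1/3)*(-5)) = -4*(-4/3 - 5/3) = -4*(-3) = 12)
-5*(v + ((3*0 - 2) + 4)) = -5*(12 + ((3*0 - 2) + 4)) = -5*(12 + ((0 - 2) + 4)) = -5*(12 + (-2 + 4)) = -5*(12 + 2) = -5*14 = -70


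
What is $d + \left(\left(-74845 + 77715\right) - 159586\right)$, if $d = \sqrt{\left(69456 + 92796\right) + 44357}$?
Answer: $-156716 + \sqrt{206609} \approx -1.5626 \cdot 10^{5}$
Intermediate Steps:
$d = \sqrt{206609}$ ($d = \sqrt{162252 + 44357} = \sqrt{206609} \approx 454.54$)
$d + \left(\left(-74845 + 77715\right) - 159586\right) = \sqrt{206609} + \left(\left(-74845 + 77715\right) - 159586\right) = \sqrt{206609} + \left(2870 - 159586\right) = \sqrt{206609} - 156716 = -156716 + \sqrt{206609}$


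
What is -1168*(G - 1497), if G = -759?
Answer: 2635008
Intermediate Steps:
-1168*(G - 1497) = -1168*(-759 - 1497) = -1168*(-2256) = 2635008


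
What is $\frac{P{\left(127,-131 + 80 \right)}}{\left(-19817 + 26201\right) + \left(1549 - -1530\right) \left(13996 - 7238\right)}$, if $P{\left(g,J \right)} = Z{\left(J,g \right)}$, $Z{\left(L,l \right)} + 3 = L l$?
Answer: $- \frac{3240}{10407133} \approx -0.00031132$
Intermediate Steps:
$Z{\left(L,l \right)} = -3 + L l$
$P{\left(g,J \right)} = -3 + J g$
$\frac{P{\left(127,-131 + 80 \right)}}{\left(-19817 + 26201\right) + \left(1549 - -1530\right) \left(13996 - 7238\right)} = \frac{-3 + \left(-131 + 80\right) 127}{\left(-19817 + 26201\right) + \left(1549 - -1530\right) \left(13996 - 7238\right)} = \frac{-3 - 6477}{6384 + \left(1549 + 1530\right) 6758} = \frac{-3 - 6477}{6384 + 3079 \cdot 6758} = - \frac{6480}{6384 + 20807882} = - \frac{6480}{20814266} = \left(-6480\right) \frac{1}{20814266} = - \frac{3240}{10407133}$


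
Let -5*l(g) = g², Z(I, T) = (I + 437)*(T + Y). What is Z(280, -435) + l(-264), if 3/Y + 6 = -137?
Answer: -232982208/715 ≈ -3.2585e+5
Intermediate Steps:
Y = -3/143 (Y = 3/(-6 - 137) = 3/(-143) = 3*(-1/143) = -3/143 ≈ -0.020979)
Z(I, T) = (437 + I)*(-3/143 + T) (Z(I, T) = (I + 437)*(T - 3/143) = (437 + I)*(-3/143 + T))
l(g) = -g²/5
Z(280, -435) + l(-264) = (-1311/143 + 437*(-435) - 3/143*280 + 280*(-435)) - ⅕*(-264)² = (-1311/143 - 190095 - 840/143 - 121800) - ⅕*69696 = -44603136/143 - 69696/5 = -232982208/715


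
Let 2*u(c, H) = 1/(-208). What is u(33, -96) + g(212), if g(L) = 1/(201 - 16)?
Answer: 231/76960 ≈ 0.0030016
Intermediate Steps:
u(c, H) = -1/416 (u(c, H) = (½)/(-208) = (½)*(-1/208) = -1/416)
g(L) = 1/185
u(33, -96) + g(212) = -1/416 + 1/185 = 231/76960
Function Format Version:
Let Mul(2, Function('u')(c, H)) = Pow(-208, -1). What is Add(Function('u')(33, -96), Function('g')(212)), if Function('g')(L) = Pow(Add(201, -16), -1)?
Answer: Rational(231, 76960) ≈ 0.0030016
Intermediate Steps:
Function('u')(c, H) = Rational(-1, 416) (Function('u')(c, H) = Mul(Rational(1, 2), Pow(-208, -1)) = Mul(Rational(1, 2), Rational(-1, 208)) = Rational(-1, 416))
Function('g')(L) = Rational(1, 185) (Function('g')(L) = Pow(185, -1) = Rational(1, 185))
Add(Function('u')(33, -96), Function('g')(212)) = Add(Rational(-1, 416), Rational(1, 185)) = Rational(231, 76960)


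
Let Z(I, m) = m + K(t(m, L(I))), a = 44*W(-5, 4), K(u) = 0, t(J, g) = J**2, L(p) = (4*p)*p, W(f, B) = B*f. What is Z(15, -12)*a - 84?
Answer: 10476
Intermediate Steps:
L(p) = 4*p**2
a = -880 (a = 44*(4*(-5)) = 44*(-20) = -880)
Z(I, m) = m (Z(I, m) = m + 0 = m)
Z(15, -12)*a - 84 = -12*(-880) - 84 = 10560 - 84 = 10476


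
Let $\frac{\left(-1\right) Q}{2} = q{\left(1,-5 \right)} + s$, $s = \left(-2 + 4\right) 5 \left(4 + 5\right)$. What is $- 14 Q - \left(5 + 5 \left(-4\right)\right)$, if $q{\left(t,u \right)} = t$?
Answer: $2563$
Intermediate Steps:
$s = 90$ ($s = 2 \cdot 5 \cdot 9 = 10 \cdot 9 = 90$)
$Q = -182$ ($Q = - 2 \left(1 + 90\right) = \left(-2\right) 91 = -182$)
$- 14 Q - \left(5 + 5 \left(-4\right)\right) = \left(-14\right) \left(-182\right) - \left(5 + 5 \left(-4\right)\right) = 2548 - -15 = 2548 + \left(-5 + 20\right) = 2548 + 15 = 2563$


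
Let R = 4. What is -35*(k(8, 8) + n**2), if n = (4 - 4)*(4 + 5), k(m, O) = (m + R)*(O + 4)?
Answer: -5040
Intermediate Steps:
k(m, O) = (4 + O)*(4 + m) (k(m, O) = (m + 4)*(O + 4) = (4 + m)*(4 + O) = (4 + O)*(4 + m))
n = 0 (n = 0*9 = 0)
-35*(k(8, 8) + n**2) = -35*((16 + 4*8 + 4*8 + 8*8) + 0**2) = -35*((16 + 32 + 32 + 64) + 0) = -35*(144 + 0) = -35*144 = -5040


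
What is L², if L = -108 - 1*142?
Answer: 62500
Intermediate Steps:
L = -250 (L = -108 - 142 = -250)
L² = (-250)² = 62500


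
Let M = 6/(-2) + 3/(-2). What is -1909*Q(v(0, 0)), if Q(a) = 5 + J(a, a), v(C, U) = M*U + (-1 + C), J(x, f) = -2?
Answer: -5727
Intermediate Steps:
M = -9/2 (M = 6*(-1/2) + 3*(-1/2) = -3 - 3/2 = -9/2 ≈ -4.5000)
v(C, U) = -1 + C - 9*U/2 (v(C, U) = -9*U/2 + (-1 + C) = -1 + C - 9*U/2)
Q(a) = 3 (Q(a) = 5 - 2 = 3)
-1909*Q(v(0, 0)) = -1909*3 = -5727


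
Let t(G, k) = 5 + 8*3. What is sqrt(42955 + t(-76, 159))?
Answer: 6*sqrt(1194) ≈ 207.33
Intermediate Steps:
t(G, k) = 29 (t(G, k) = 5 + 24 = 29)
sqrt(42955 + t(-76, 159)) = sqrt(42955 + 29) = sqrt(42984) = 6*sqrt(1194)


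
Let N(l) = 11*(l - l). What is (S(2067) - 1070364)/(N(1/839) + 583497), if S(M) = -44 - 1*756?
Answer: -1071164/583497 ≈ -1.8358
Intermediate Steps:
S(M) = -800 (S(M) = -44 - 756 = -800)
N(l) = 0 (N(l) = 11*0 = 0)
(S(2067) - 1070364)/(N(1/839) + 583497) = (-800 - 1070364)/(0 + 583497) = -1071164/583497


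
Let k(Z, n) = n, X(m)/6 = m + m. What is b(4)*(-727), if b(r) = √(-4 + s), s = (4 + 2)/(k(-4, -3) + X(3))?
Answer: -727*I*√462/11 ≈ -1420.6*I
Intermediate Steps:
X(m) = 12*m (X(m) = 6*(m + m) = 6*(2*m) = 12*m)
s = 2/11 (s = (4 + 2)/(-3 + 12*3) = 6/(-3 + 36) = 6/33 = 6*(1/33) = 2/11 ≈ 0.18182)
b(r) = I*√462/11 (b(r) = √(-4 + 2/11) = √(-42/11) = I*√462/11)
b(4)*(-727) = (I*√462/11)*(-727) = -727*I*√462/11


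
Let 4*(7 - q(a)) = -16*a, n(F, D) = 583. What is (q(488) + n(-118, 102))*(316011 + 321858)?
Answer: 1621462998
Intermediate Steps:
q(a) = 7 + 4*a (q(a) = 7 - (-4)*a = 7 + 4*a)
(q(488) + n(-118, 102))*(316011 + 321858) = ((7 + 4*488) + 583)*(316011 + 321858) = ((7 + 1952) + 583)*637869 = (1959 + 583)*637869 = 2542*637869 = 1621462998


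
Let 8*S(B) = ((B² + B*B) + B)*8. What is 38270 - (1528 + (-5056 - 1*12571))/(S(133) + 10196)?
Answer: 1749222989/45707 ≈ 38270.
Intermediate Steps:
S(B) = B + 2*B² (S(B) = (((B² + B*B) + B)*8)/8 = (((B² + B²) + B)*8)/8 = ((2*B² + B)*8)/8 = ((B + 2*B²)*8)/8 = (8*B + 16*B²)/8 = B + 2*B²)
38270 - (1528 + (-5056 - 1*12571))/(S(133) + 10196) = 38270 - (1528 + (-5056 - 1*12571))/(133*(1 + 2*133) + 10196) = 38270 - (1528 + (-5056 - 12571))/(133*(1 + 266) + 10196) = 38270 - (1528 - 17627)/(133*267 + 10196) = 38270 - (-16099)/(35511 + 10196) = 38270 - (-16099)/45707 = 38270 - 1*(-16099/45707) = 38270 + 16099/45707 = 1749222989/45707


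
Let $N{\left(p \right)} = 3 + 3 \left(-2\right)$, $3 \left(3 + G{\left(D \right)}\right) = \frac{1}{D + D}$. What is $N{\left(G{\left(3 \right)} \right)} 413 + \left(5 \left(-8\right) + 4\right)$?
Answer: $-1275$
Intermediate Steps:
$G{\left(D \right)} = -3 + \frac{1}{6 D}$ ($G{\left(D \right)} = -3 + \frac{1}{3 \left(D + D\right)} = -3 + \frac{1}{3 \cdot 2 D} = -3 + \frac{\frac{1}{2} \frac{1}{D}}{3} = -3 + \frac{1}{6 D}$)
$N{\left(p \right)} = -3$ ($N{\left(p \right)} = 3 - 6 = -3$)
$N{\left(G{\left(3 \right)} \right)} 413 + \left(5 \left(-8\right) + 4\right) = \left(-3\right) 413 + \left(5 \left(-8\right) + 4\right) = -1239 + \left(-40 + 4\right) = -1239 - 36 = -1275$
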